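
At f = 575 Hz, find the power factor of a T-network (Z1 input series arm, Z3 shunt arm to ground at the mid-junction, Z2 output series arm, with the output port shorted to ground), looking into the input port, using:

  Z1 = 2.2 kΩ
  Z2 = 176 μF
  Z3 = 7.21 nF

Step 1 — Angular frequency: ω = 2π·f = 2π·575 = 3613 rad/s.
Step 2 — Component impedances:
  Z1: Z = R = 2200 Ω
  Z2: Z = 1/(jωC) = -j/(ω·C) = 0 - j1.573 Ω
  Z3: Z = 1/(jωC) = -j/(ω·C) = 0 - j3.839e+04 Ω
Step 3 — With the output port shorted to ground, the output series arm Z2 runs from the junction to ground; the shunt arm Z3 also runs from the junction to ground. They appear in parallel: Z3 || Z2 = 0 - j1.573 Ω.
Step 4 — Series with input arm Z1: Z_in = Z1 + (Z3 || Z2) = 2200 - j1.573 Ω = 2200∠-0.0° Ω.
Step 5 — Power factor: PF = cos(φ) = Re(Z)/|Z| = 2200/2200 = 1.
Step 6 — Type: Im(Z) = -1.573 ⇒ leading (phase φ = -0.0°).

PF = 1 (leading, φ = -0.0°)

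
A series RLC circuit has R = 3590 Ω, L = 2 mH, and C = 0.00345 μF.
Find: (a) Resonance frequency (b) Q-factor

Step 1 — Resonance condition Im(Z)=0 gives ω₀ = 1/√(LC).
Step 2 — ω₀ = 1/√(0.002·3.45e-09) = 3.807e+05 rad/s.
Step 3 — f₀ = ω₀/(2π) = 6.059e+04 Hz.
Step 4 — Series Q: Q = ω₀L/R = 3.807e+05·0.002/3590 = 0.2121.

(a) f₀ = 6.059e+04 Hz  (b) Q = 0.2121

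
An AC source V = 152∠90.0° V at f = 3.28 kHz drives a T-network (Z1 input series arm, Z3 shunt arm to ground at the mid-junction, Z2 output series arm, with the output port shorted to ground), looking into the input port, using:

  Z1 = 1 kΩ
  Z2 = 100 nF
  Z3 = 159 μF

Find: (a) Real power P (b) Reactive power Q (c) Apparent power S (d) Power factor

Step 1 — Angular frequency: ω = 2π·f = 2π·3280 = 2.061e+04 rad/s.
Step 2 — Component impedances:
  Z1: Z = R = 1000 Ω
  Z2: Z = 1/(jωC) = -j/(ω·C) = 0 - j485.2 Ω
  Z3: Z = 1/(jωC) = -j/(ω·C) = 0 - j0.3052 Ω
Step 3 — With the output port shorted to ground, the output series arm Z2 runs from the junction to ground; the shunt arm Z3 also runs from the junction to ground. They appear in parallel: Z3 || Z2 = 0 - j0.305 Ω.
Step 4 — Series with input arm Z1: Z_in = Z1 + (Z3 || Z2) = 1000 - j0.305 Ω = 1000∠-0.0° Ω.
Step 5 — Source phasor: V = 152∠90.0° V = 0 + j152 V.
Step 6 — Current: I = V / Z = -4.636e-05 + j0.152 A = 0.152∠90.0° A.
Step 7 — Complex power: S = V·I* = 23.1 - j0.007046 VA.
Step 8 — Real power: P = Re(S) = 23.1 W.
Step 9 — Reactive power: Q = Im(S) = -0.007046 VAR.
Step 10 — Apparent power: |S| = 23.1 VA.
Step 11 — Power factor: PF = P/|S| = 1 (leading).

(a) P = 23.1 W  (b) Q = -0.007046 VAR  (c) S = 23.1 VA  (d) PF = 1 (leading)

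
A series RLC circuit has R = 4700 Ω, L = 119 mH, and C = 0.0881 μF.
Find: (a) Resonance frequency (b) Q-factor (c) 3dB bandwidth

Step 1 — Resonance: ω₀ = 1/√(LC) = 1/√(0.119·8.81e-08) = 9766 rad/s.
Step 2 — f₀ = ω₀/(2π) = 1554 Hz.
Step 3 — Series Q: Q = ω₀L/R = 9766·0.119/4700 = 0.2473.
Step 4 — Bandwidth: Δω = ω₀/Q = 3.95e+04 rad/s; BW = Δω/(2π) = 6286 Hz.

(a) f₀ = 1554 Hz  (b) Q = 0.2473  (c) BW = 6286 Hz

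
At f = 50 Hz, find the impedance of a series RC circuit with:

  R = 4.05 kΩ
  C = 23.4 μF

Step 1 — Angular frequency: ω = 2π·f = 2π·50 = 314.2 rad/s.
Step 2 — Component impedances:
  R: Z = R = 4050 Ω
  C: Z = 1/(jωC) = -j/(ω·C) = 0 - j136 Ω
Step 3 — Series combination: Z_total = R + C = 4050 - j136 Ω = 4052∠-1.9° Ω.

Z = 4050 - j136 Ω = 4052∠-1.9° Ω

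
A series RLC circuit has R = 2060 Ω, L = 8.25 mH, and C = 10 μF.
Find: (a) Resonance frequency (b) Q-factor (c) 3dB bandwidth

Step 1 — Resonance: ω₀ = 1/√(LC) = 1/√(0.00825·1e-05) = 3482 rad/s.
Step 2 — f₀ = ω₀/(2π) = 554.1 Hz.
Step 3 — Series Q: Q = ω₀L/R = 3482·0.00825/2060 = 0.01394.
Step 4 — Bandwidth: Δω = ω₀/Q = 2.497e+05 rad/s; BW = Δω/(2π) = 3.974e+04 Hz.

(a) f₀ = 554.1 Hz  (b) Q = 0.01394  (c) BW = 3.974e+04 Hz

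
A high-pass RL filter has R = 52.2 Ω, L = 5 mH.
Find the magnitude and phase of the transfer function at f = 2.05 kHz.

Step 1 — Angular frequency: ω = 2π·2050 = 1.288e+04 rad/s.
Step 2 — Transfer function: H(jω) = jωL/(R + jωL).
Step 3 — Numerator jωL = j·64.4; denominator R + jωL = 52.2 + j64.4.
Step 4 — H = 0.6035 + j0.4892.
Step 5 — Magnitude: |H| = 0.7769 (-2.2 dB); phase: φ = 39.0°.

|H| = 0.7769 (-2.2 dB), φ = 39.0°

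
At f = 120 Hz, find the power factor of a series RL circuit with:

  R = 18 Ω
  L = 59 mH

Step 1 — Angular frequency: ω = 2π·f = 2π·120 = 754 rad/s.
Step 2 — Component impedances:
  R: Z = R = 18 Ω
  L: Z = jωL = j·754·0.059 = 0 + j44.48 Ω
Step 3 — Series combination: Z_total = R + L = 18 + j44.48 Ω = 47.99∠68.0° Ω.
Step 4 — Power factor: PF = cos(φ) = Re(Z)/|Z| = 18/47.99 = 0.3751.
Step 5 — Type: Im(Z) = 44.48 ⇒ lagging (phase φ = 68.0°).

PF = 0.3751 (lagging, φ = 68.0°)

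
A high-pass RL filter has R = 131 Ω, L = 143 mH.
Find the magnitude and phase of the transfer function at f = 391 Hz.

Step 1 — Angular frequency: ω = 2π·391 = 2457 rad/s.
Step 2 — Transfer function: H(jω) = jωL/(R + jωL).
Step 3 — Numerator jωL = j·351.3; denominator R + jωL = 131 + j351.3.
Step 4 — H = 0.8779 + j0.3274.
Step 5 — Magnitude: |H| = 0.937 (-0.6 dB); phase: φ = 20.4°.

|H| = 0.937 (-0.6 dB), φ = 20.4°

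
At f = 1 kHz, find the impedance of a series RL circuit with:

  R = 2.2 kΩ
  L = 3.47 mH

Step 1 — Angular frequency: ω = 2π·f = 2π·1000 = 6283 rad/s.
Step 2 — Component impedances:
  R: Z = R = 2200 Ω
  L: Z = jωL = j·6283·0.00347 = 0 + j21.8 Ω
Step 3 — Series combination: Z_total = R + L = 2200 + j21.8 Ω = 2200∠0.6° Ω.

Z = 2200 + j21.8 Ω = 2200∠0.6° Ω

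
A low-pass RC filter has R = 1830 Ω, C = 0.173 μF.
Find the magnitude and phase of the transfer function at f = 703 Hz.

Step 1 — Angular frequency: ω = 2π·703 = 4417 rad/s.
Step 2 — Transfer function: H(jω) = 1/(1 + jωRC).
Step 3 — Denominator: 1 + jωRC = 1 + j·4417·1830·1.73e-07 = 1 + j1.398.
Step 4 — H = 0.3383 - j0.4731.
Step 5 — Magnitude: |H| = 0.5817 (-4.7 dB); phase: φ = -54.4°.

|H| = 0.5817 (-4.7 dB), φ = -54.4°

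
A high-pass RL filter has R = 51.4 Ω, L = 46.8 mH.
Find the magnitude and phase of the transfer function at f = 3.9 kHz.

Step 1 — Angular frequency: ω = 2π·3900 = 2.45e+04 rad/s.
Step 2 — Transfer function: H(jω) = jωL/(R + jωL).
Step 3 — Numerator jωL = j·1147; denominator R + jωL = 51.4 + j1147.
Step 4 — H = 0.998 + j0.04473.
Step 5 — Magnitude: |H| = 0.999 (-0.0 dB); phase: φ = 2.6°.

|H| = 0.999 (-0.0 dB), φ = 2.6°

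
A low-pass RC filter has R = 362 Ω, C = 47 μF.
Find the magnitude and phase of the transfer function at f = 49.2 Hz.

Step 1 — Angular frequency: ω = 2π·49.2 = 309.1 rad/s.
Step 2 — Transfer function: H(jω) = 1/(1 + jωRC).
Step 3 — Denominator: 1 + jωRC = 1 + j·309.1·362·4.7e-05 = 1 + j5.26.
Step 4 — H = 0.03489 - j0.1835.
Step 5 — Magnitude: |H| = 0.1868 (-14.6 dB); phase: φ = -79.2°.

|H| = 0.1868 (-14.6 dB), φ = -79.2°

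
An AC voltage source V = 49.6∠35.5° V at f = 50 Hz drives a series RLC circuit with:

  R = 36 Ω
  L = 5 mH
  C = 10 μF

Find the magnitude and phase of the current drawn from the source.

Step 1 — Angular frequency: ω = 2π·f = 2π·50 = 314.2 rad/s.
Step 2 — Component impedances:
  R: Z = R = 36 Ω
  L: Z = jωL = j·314.2·0.005 = 0 + j1.571 Ω
  C: Z = 1/(jωC) = -j/(ω·C) = 0 - j318.3 Ω
Step 3 — Series combination: Z_total = R + L + C = 36 - j316.7 Ω = 318.8∠-83.5° Ω.
Step 4 — Source phasor: V = 49.6∠35.5° V = 40.38 + j28.8 V.
Step 5 — Ohm's law: I = V / Z_total = (40.38 + j28.8) / (36 - j316.7) = -0.07547 + j0.1361 A.
Step 6 — Convert to polar: |I| = 0.1556 A, ∠I = 119.0°.

I = 0.1556∠119.0° A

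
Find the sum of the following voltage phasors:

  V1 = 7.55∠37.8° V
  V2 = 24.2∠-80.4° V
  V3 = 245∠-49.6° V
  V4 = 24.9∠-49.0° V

Step 1 — Convert each phasor to rectangular form:
  V1 = 7.55·(cos(37.8°) + j·sin(37.8°)) = 5.966 + j4.627 V
  V2 = 24.2·(cos(-80.4°) + j·sin(-80.4°)) = 4.036 - j23.86 V
  V3 = 245·(cos(-49.6°) + j·sin(-49.6°)) = 158.8 - j186.6 V
  V4 = 24.9·(cos(-49.0°) + j·sin(-49.0°)) = 16.34 - j18.79 V
Step 2 — Sum components: V_total = 185.1 - j224.6 V.
Step 3 — Convert to polar: |V_total| = 291.1 V, ∠V_total = -50.5°.

V_total = 291.1∠-50.5° V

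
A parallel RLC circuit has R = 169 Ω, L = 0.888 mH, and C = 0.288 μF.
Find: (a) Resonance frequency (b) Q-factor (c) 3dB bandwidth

Step 1 — Resonance: ω₀ = 1/√(LC) = 1/√(0.000888·2.88e-07) = 6.253e+04 rad/s.
Step 2 — f₀ = ω₀/(2π) = 9952 Hz.
Step 3 — Parallel Q: Q = R/(ω₀L) = 169/(6.253e+04·0.000888) = 3.044.
Step 4 — Bandwidth: Δω = ω₀/Q = 2.055e+04 rad/s; BW = Δω/(2π) = 3270 Hz.

(a) f₀ = 9952 Hz  (b) Q = 3.044  (c) BW = 3270 Hz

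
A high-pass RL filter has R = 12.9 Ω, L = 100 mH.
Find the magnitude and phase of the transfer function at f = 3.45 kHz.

Step 1 — Angular frequency: ω = 2π·3450 = 2.168e+04 rad/s.
Step 2 — Transfer function: H(jω) = jωL/(R + jωL).
Step 3 — Numerator jωL = j·2168; denominator R + jωL = 12.9 + j2168.
Step 4 — H = 1 + j0.005951.
Step 5 — Magnitude: |H| = 1 (-0.0 dB); phase: φ = 0.3°.

|H| = 1 (-0.0 dB), φ = 0.3°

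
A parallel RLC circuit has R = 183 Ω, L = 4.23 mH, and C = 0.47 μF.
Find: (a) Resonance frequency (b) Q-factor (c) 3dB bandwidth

Step 1 — Resonance: ω₀ = 1/√(LC) = 1/√(0.00423·4.7e-07) = 2.243e+04 rad/s.
Step 2 — f₀ = ω₀/(2π) = 3569 Hz.
Step 3 — Parallel Q: Q = R/(ω₀L) = 183/(2.243e+04·0.00423) = 1.929.
Step 4 — Bandwidth: Δω = ω₀/Q = 1.163e+04 rad/s; BW = Δω/(2π) = 1850 Hz.

(a) f₀ = 3569 Hz  (b) Q = 1.929  (c) BW = 1850 Hz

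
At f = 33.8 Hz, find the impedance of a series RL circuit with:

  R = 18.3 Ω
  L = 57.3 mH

Step 1 — Angular frequency: ω = 2π·f = 2π·33.8 = 212.4 rad/s.
Step 2 — Component impedances:
  R: Z = R = 18.3 Ω
  L: Z = jωL = j·212.4·0.0573 = 0 + j12.17 Ω
Step 3 — Series combination: Z_total = R + L = 18.3 + j12.17 Ω = 21.98∠33.6° Ω.

Z = 18.3 + j12.17 Ω = 21.98∠33.6° Ω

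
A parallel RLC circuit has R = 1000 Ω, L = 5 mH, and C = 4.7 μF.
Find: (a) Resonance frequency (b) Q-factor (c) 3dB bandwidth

Step 1 — Resonance: ω₀ = 1/√(LC) = 1/√(0.005·4.7e-06) = 6523 rad/s.
Step 2 — f₀ = ω₀/(2π) = 1038 Hz.
Step 3 — Parallel Q: Q = R/(ω₀L) = 1000/(6523·0.005) = 30.66.
Step 4 — Bandwidth: Δω = ω₀/Q = 212.8 rad/s; BW = Δω/(2π) = 33.86 Hz.

(a) f₀ = 1038 Hz  (b) Q = 30.66  (c) BW = 33.86 Hz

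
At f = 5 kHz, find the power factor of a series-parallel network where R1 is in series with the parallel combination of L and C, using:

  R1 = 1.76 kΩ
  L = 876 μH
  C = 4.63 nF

Step 1 — Angular frequency: ω = 2π·f = 2π·5000 = 3.142e+04 rad/s.
Step 2 — Component impedances:
  R1: Z = R = 1760 Ω
  L: Z = jωL = j·3.142e+04·0.000876 = 0 + j27.52 Ω
  C: Z = 1/(jωC) = -j/(ω·C) = 0 - j6875 Ω
Step 3 — Parallel branch: L || C = 1/(1/L + 1/C) = 0 + j27.63 Ω.
Step 4 — Series with R1: Z_total = R1 + (L || C) = 1760 + j27.63 Ω = 1760∠0.9° Ω.
Step 5 — Power factor: PF = cos(φ) = Re(Z)/|Z| = 1760/1760.2 = 0.9999.
Step 6 — Type: Im(Z) = 27.63 ⇒ lagging (phase φ = 0.9°).

PF = 0.9999 (lagging, φ = 0.9°)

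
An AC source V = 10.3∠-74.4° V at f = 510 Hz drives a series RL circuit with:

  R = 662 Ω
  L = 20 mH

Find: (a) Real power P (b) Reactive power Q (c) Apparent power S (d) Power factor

Step 1 — Angular frequency: ω = 2π·f = 2π·510 = 3204 rad/s.
Step 2 — Component impedances:
  R: Z = R = 662 Ω
  L: Z = jωL = j·3204·0.02 = 0 + j64.09 Ω
Step 3 — Series combination: Z_total = R + L = 662 + j64.09 Ω = 665.1∠5.5° Ω.
Step 4 — Source phasor: V = 10.3∠-74.4° V = 2.77 - j9.921 V.
Step 5 — Current: I = V / Z = 0.002708 - j0.01525 A = 0.01549∠-79.9° A.
Step 6 — Complex power: S = V·I* = 0.1588 + j0.01537 VA.
Step 7 — Real power: P = Re(S) = 0.1588 W.
Step 8 — Reactive power: Q = Im(S) = 0.01537 VAR.
Step 9 — Apparent power: |S| = 0.1595 VA.
Step 10 — Power factor: PF = P/|S| = 0.9953 (lagging).

(a) P = 0.1588 W  (b) Q = 0.01537 VAR  (c) S = 0.1595 VA  (d) PF = 0.9953 (lagging)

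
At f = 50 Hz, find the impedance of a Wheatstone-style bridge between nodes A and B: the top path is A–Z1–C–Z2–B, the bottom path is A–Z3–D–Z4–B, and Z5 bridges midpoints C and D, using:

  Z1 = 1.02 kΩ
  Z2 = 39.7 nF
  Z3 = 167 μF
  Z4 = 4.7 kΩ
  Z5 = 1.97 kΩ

Step 1 — Angular frequency: ω = 2π·f = 2π·50 = 314.2 rad/s.
Step 2 — Component impedances:
  Z1: Z = R = 1020 Ω
  Z2: Z = 1/(jωC) = -j/(ω·C) = 0 - j8.018e+04 Ω
  Z3: Z = 1/(jωC) = -j/(ω·C) = 0 - j19.06 Ω
  Z4: Z = R = 4700 Ω
  Z5: Z = R = 1970 Ω
Step 3 — Bridge requires nodal analysis (the Z5 bridge couples midpoints C and D, so the two paths cannot be reduced to a simple series/parallel combination). Setting node B to ground and injecting 1 A at node A, the 3-node admittance system at A, C, D solves to V_A = Z_AB = 4680 - j293.2 Ω = 4689∠-3.6° Ω.

Z = 4680 - j293.2 Ω = 4689∠-3.6° Ω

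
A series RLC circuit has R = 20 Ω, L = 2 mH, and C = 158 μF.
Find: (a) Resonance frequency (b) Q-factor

Step 1 — Resonance condition Im(Z)=0 gives ω₀ = 1/√(LC).
Step 2 — ω₀ = 1/√(0.002·0.000158) = 1779 rad/s.
Step 3 — f₀ = ω₀/(2π) = 283.1 Hz.
Step 4 — Series Q: Q = ω₀L/R = 1779·0.002/20 = 0.1779.

(a) f₀ = 283.1 Hz  (b) Q = 0.1779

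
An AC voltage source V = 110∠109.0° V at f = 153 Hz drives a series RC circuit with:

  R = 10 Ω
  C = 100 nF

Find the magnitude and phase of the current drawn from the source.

Step 1 — Angular frequency: ω = 2π·f = 2π·153 = 961.3 rad/s.
Step 2 — Component impedances:
  R: Z = R = 10 Ω
  C: Z = 1/(jωC) = -j/(ω·C) = 0 - j1.04e+04 Ω
Step 3 — Series combination: Z_total = R + C = 10 - j1.04e+04 Ω = 1.04e+04∠-89.9° Ω.
Step 4 — Source phasor: V = 110∠109.0° V = -35.81 + j104 V.
Step 5 — Ohm's law: I = V / Z_total = (-35.81 + j104) / (10 - j1.04e+04) = -0.01 - j0.003433 A.
Step 6 — Convert to polar: |I| = 0.01057 A, ∠I = -161.1°.

I = 0.01057∠-161.1° A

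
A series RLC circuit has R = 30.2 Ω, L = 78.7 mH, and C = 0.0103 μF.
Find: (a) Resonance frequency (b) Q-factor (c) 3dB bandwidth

Step 1 — Resonance condition Im(Z)=0 gives ω₀ = 1/√(LC).
Step 2 — ω₀ = 1/√(0.0787·1.03e-08) = 3.512e+04 rad/s.
Step 3 — f₀ = ω₀/(2π) = 5590 Hz.
Step 4 — Series Q: Q = ω₀L/R = 3.512e+04·0.0787/30.2 = 91.53.
Step 5 — 3dB bandwidth: Δω = ω₀/Q = 383.7 rad/s; BW = Δω/(2π) = 61.07 Hz.

(a) f₀ = 5590 Hz  (b) Q = 91.53  (c) BW = 61.07 Hz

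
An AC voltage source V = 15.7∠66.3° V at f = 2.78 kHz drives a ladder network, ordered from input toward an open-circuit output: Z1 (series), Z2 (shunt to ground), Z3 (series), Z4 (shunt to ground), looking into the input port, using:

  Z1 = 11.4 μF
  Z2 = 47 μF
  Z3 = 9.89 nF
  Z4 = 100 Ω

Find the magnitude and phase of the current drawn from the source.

Step 1 — Angular frequency: ω = 2π·f = 2π·2780 = 1.747e+04 rad/s.
Step 2 — Component impedances:
  Z1: Z = 1/(jωC) = -j/(ω·C) = 0 - j5.022 Ω
  Z2: Z = 1/(jωC) = -j/(ω·C) = 0 - j1.218 Ω
  Z3: Z = 1/(jωC) = -j/(ω·C) = 0 - j5789 Ω
  Z4: Z = R = 100 Ω
Step 3 — Ladder network (open output): work backward from the far end, alternating series and parallel combinations. Z_in = 4.425e-06 - j6.24 Ω = 6.24∠-90.0° Ω.
Step 4 — Source phasor: V = 15.7∠66.3° V = 6.311 + j14.38 V.
Step 5 — Ohm's law: I = V / Z_total = (6.311 + j14.38) / (4.425e-06 - j6.24) = -2.304 + j1.011 A.
Step 6 — Convert to polar: |I| = 2.516 A, ∠I = 156.3°.

I = 2.516∠156.3° A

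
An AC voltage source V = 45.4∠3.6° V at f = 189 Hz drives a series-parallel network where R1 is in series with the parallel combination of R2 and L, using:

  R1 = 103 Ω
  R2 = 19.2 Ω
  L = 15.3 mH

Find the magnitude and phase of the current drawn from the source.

Step 1 — Angular frequency: ω = 2π·f = 2π·189 = 1188 rad/s.
Step 2 — Component impedances:
  R1: Z = R = 103 Ω
  R2: Z = R = 19.2 Ω
  L: Z = jωL = j·1188·0.0153 = 0 + j18.17 Ω
Step 3 — Parallel branch: R2 || L = 1/(1/R2 + 1/L) = 9.071 + j9.585 Ω.
Step 4 — Series with R1: Z_total = R1 + (R2 || L) = 112.1 + j9.585 Ω = 112.5∠4.9° Ω.
Step 5 — Source phasor: V = 45.4∠3.6° V = 45.31 + j2.851 V.
Step 6 — Ohm's law: I = V / Z_total = (45.31 + j2.851) / (112.1 + j9.585) = 0.4035 - j0.009077 A.
Step 7 — Convert to polar: |I| = 0.4036 A, ∠I = -1.3°.

I = 0.4036∠-1.3° A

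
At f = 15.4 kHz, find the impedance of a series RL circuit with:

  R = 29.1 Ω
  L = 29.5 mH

Step 1 — Angular frequency: ω = 2π·f = 2π·1.54e+04 = 9.676e+04 rad/s.
Step 2 — Component impedances:
  R: Z = R = 29.1 Ω
  L: Z = jωL = j·9.676e+04·0.0295 = 0 + j2854 Ω
Step 3 — Series combination: Z_total = R + L = 29.1 + j2854 Ω = 2855∠89.4° Ω.

Z = 29.1 + j2854 Ω = 2855∠89.4° Ω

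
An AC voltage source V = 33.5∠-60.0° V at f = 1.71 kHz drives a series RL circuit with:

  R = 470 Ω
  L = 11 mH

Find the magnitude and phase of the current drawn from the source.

Step 1 — Angular frequency: ω = 2π·f = 2π·1710 = 1.074e+04 rad/s.
Step 2 — Component impedances:
  R: Z = R = 470 Ω
  L: Z = jωL = j·1.074e+04·0.011 = 0 + j118.2 Ω
Step 3 — Series combination: Z_total = R + L = 470 + j118.2 Ω = 484.6∠14.1° Ω.
Step 4 — Source phasor: V = 33.5∠-60.0° V = 16.75 - j29.01 V.
Step 5 — Ohm's law: I = V / Z_total = (16.75 - j29.01) / (470 + j118.2) = 0.01892 - j0.06648 A.
Step 6 — Convert to polar: |I| = 0.06912 A, ∠I = -74.1°.

I = 0.06912∠-74.1° A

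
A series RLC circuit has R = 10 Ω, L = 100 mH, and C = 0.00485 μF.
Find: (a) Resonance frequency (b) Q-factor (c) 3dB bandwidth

Step 1 — Resonance condition Im(Z)=0 gives ω₀ = 1/√(LC).
Step 2 — ω₀ = 1/√(0.1·4.85e-09) = 4.541e+04 rad/s.
Step 3 — f₀ = ω₀/(2π) = 7227 Hz.
Step 4 — Series Q: Q = ω₀L/R = 4.541e+04·0.1/10 = 454.1.
Step 5 — 3dB bandwidth: Δω = ω₀/Q = 100 rad/s; BW = Δω/(2π) = 15.92 Hz.

(a) f₀ = 7227 Hz  (b) Q = 454.1  (c) BW = 15.92 Hz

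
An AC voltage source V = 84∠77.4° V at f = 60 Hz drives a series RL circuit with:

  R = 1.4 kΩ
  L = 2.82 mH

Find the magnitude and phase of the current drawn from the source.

Step 1 — Angular frequency: ω = 2π·f = 2π·60 = 377 rad/s.
Step 2 — Component impedances:
  R: Z = R = 1400 Ω
  L: Z = jωL = j·377·0.00282 = 0 + j1.063 Ω
Step 3 — Series combination: Z_total = R + L = 1400 + j1.063 Ω = 1400∠0.0° Ω.
Step 4 — Source phasor: V = 84∠77.4° V = 18.32 + j81.98 V.
Step 5 — Ohm's law: I = V / Z_total = (18.32 + j81.98) / (1400 + j1.063) = 0.01313 + j0.05855 A.
Step 6 — Convert to polar: |I| = 0.06 A, ∠I = 77.4°.

I = 0.06∠77.4° A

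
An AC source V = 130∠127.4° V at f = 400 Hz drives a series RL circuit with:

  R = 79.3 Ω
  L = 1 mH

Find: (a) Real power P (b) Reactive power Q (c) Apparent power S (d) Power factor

Step 1 — Angular frequency: ω = 2π·f = 2π·400 = 2513 rad/s.
Step 2 — Component impedances:
  R: Z = R = 79.3 Ω
  L: Z = jωL = j·2513·0.001 = 0 + j2.513 Ω
Step 3 — Series combination: Z_total = R + L = 79.3 + j2.513 Ω = 79.34∠1.8° Ω.
Step 4 — Source phasor: V = 130∠127.4° V = -78.96 + j103.3 V.
Step 5 — Current: I = V / Z = -0.9535 + j1.333 A = 1.639∠125.6° A.
Step 6 — Complex power: S = V·I* = 212.9 + j6.748 VA.
Step 7 — Real power: P = Re(S) = 212.9 W.
Step 8 — Reactive power: Q = Im(S) = 6.748 VAR.
Step 9 — Apparent power: |S| = 213 VA.
Step 10 — Power factor: PF = P/|S| = 0.9995 (lagging).

(a) P = 212.9 W  (b) Q = 6.748 VAR  (c) S = 213 VA  (d) PF = 0.9995 (lagging)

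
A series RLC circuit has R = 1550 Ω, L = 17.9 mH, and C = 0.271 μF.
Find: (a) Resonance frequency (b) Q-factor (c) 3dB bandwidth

Step 1 — Resonance condition Im(Z)=0 gives ω₀ = 1/√(LC).
Step 2 — ω₀ = 1/√(0.0179·2.71e-07) = 1.436e+04 rad/s.
Step 3 — f₀ = ω₀/(2π) = 2285 Hz.
Step 4 — Series Q: Q = ω₀L/R = 1.436e+04·0.0179/1550 = 0.1658.
Step 5 — 3dB bandwidth: Δω = ω₀/Q = 8.659e+04 rad/s; BW = Δω/(2π) = 1.378e+04 Hz.

(a) f₀ = 2285 Hz  (b) Q = 0.1658  (c) BW = 1.378e+04 Hz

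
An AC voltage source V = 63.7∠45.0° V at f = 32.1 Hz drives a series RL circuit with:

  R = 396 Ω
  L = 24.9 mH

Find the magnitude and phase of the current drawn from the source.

Step 1 — Angular frequency: ω = 2π·f = 2π·32.1 = 201.7 rad/s.
Step 2 — Component impedances:
  R: Z = R = 396 Ω
  L: Z = jωL = j·201.7·0.0249 = 0 + j5.022 Ω
Step 3 — Series combination: Z_total = R + L = 396 + j5.022 Ω = 396∠0.7° Ω.
Step 4 — Source phasor: V = 63.7∠45.0° V = 45.04 + j45.04 V.
Step 5 — Ohm's law: I = V / Z_total = (45.04 + j45.04) / (396 + j5.022) = 0.1152 + j0.1123 A.
Step 6 — Convert to polar: |I| = 0.1608 A, ∠I = 44.3°.

I = 0.1608∠44.3° A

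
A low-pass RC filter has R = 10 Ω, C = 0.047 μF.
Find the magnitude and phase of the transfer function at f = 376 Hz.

Step 1 — Angular frequency: ω = 2π·376 = 2362 rad/s.
Step 2 — Transfer function: H(jω) = 1/(1 + jωRC).
Step 3 — Denominator: 1 + jωRC = 1 + j·2362·10·4.7e-08 = 1 + j0.00111.
Step 4 — H = 1 - j0.00111.
Step 5 — Magnitude: |H| = 1 (-0.0 dB); phase: φ = -0.1°.

|H| = 1 (-0.0 dB), φ = -0.1°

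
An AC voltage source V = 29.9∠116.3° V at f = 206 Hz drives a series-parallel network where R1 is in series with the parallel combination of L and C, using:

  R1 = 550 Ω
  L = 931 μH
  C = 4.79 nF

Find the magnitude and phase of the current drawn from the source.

Step 1 — Angular frequency: ω = 2π·f = 2π·206 = 1294 rad/s.
Step 2 — Component impedances:
  R1: Z = R = 550 Ω
  L: Z = jωL = j·1294·0.000931 = 0 + j1.205 Ω
  C: Z = 1/(jωC) = -j/(ω·C) = 0 - j1.613e+05 Ω
Step 3 — Parallel branch: L || C = 1/(1/L + 1/C) = 0 + j1.205 Ω.
Step 4 — Series with R1: Z_total = R1 + (L || C) = 550 + j1.205 Ω = 550∠0.1° Ω.
Step 5 — Source phasor: V = 29.9∠116.3° V = -13.25 + j26.8 V.
Step 6 — Ohm's law: I = V / Z_total = (-13.25 + j26.8) / (550 + j1.205) = -0.02398 + j0.04879 A.
Step 7 — Convert to polar: |I| = 0.05436 A, ∠I = 116.2°.

I = 0.05436∠116.2° A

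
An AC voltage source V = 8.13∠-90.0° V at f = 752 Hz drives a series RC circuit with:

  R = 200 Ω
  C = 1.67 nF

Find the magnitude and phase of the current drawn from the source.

Step 1 — Angular frequency: ω = 2π·f = 2π·752 = 4725 rad/s.
Step 2 — Component impedances:
  R: Z = R = 200 Ω
  C: Z = 1/(jωC) = -j/(ω·C) = 0 - j1.267e+05 Ω
Step 3 — Series combination: Z_total = R + C = 200 - j1.267e+05 Ω = 1.267e+05∠-89.9° Ω.
Step 4 — Source phasor: V = 8.13∠-90.0° V = 0 - j8.13 V.
Step 5 — Ohm's law: I = V / Z_total = (0 - j8.13) / (200 - j1.267e+05) = 6.415e-05 - j1.012e-07 A.
Step 6 — Convert to polar: |I| = 6.415e-05 A, ∠I = -0.1°.

I = 6.415e-05∠-0.1° A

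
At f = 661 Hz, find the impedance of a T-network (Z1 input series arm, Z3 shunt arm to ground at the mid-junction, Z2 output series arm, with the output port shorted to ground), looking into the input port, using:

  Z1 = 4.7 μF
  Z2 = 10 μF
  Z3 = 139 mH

Step 1 — Angular frequency: ω = 2π·f = 2π·661 = 4153 rad/s.
Step 2 — Component impedances:
  Z1: Z = 1/(jωC) = -j/(ω·C) = 0 - j51.23 Ω
  Z2: Z = 1/(jωC) = -j/(ω·C) = 0 - j24.08 Ω
  Z3: Z = jωL = j·4153·0.139 = 0 + j577.3 Ω
Step 3 — With the output port shorted to ground, the output series arm Z2 runs from the junction to ground; the shunt arm Z3 also runs from the junction to ground. They appear in parallel: Z3 || Z2 = 0 - j25.13 Ω.
Step 4 — Series with input arm Z1: Z_in = Z1 + (Z3 || Z2) = 0 - j76.36 Ω = 76.36∠-90.0° Ω.

Z = 0 - j76.36 Ω = 76.36∠-90.0° Ω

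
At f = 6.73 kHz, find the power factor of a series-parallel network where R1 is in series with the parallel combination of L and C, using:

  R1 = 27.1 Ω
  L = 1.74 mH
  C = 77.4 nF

Step 1 — Angular frequency: ω = 2π·f = 2π·6730 = 4.229e+04 rad/s.
Step 2 — Component impedances:
  R1: Z = R = 27.1 Ω
  L: Z = jωL = j·4.229e+04·0.00174 = 0 + j73.58 Ω
  C: Z = 1/(jωC) = -j/(ω·C) = 0 - j305.5 Ω
Step 3 — Parallel branch: L || C = 1/(1/L + 1/C) = 0 + j96.92 Ω.
Step 4 — Series with R1: Z_total = R1 + (L || C) = 27.1 + j96.92 Ω = 100.6∠74.4° Ω.
Step 5 — Power factor: PF = cos(φ) = Re(Z)/|Z| = 27.1/100.63 = 0.2693.
Step 6 — Type: Im(Z) = 96.92 ⇒ lagging (phase φ = 74.4°).

PF = 0.2693 (lagging, φ = 74.4°)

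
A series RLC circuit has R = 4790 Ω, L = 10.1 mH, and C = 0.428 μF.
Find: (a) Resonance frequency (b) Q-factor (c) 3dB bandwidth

Step 1 — Resonance: ω₀ = 1/√(LC) = 1/√(0.0101·4.28e-07) = 1.521e+04 rad/s.
Step 2 — f₀ = ω₀/(2π) = 2421 Hz.
Step 3 — Series Q: Q = ω₀L/R = 1.521e+04·0.0101/4790 = 0.03207.
Step 4 — Bandwidth: Δω = ω₀/Q = 4.743e+05 rad/s; BW = Δω/(2π) = 7.548e+04 Hz.

(a) f₀ = 2421 Hz  (b) Q = 0.03207  (c) BW = 7.548e+04 Hz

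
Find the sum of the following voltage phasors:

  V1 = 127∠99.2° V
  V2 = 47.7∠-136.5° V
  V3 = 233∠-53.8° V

Step 1 — Convert each phasor to rectangular form:
  V1 = 127·(cos(99.2°) + j·sin(99.2°)) = -20.3 + j125.4 V
  V2 = 47.7·(cos(-136.5°) + j·sin(-136.5°)) = -34.6 - j32.83 V
  V3 = 233·(cos(-53.8°) + j·sin(-53.8°)) = 137.6 - j188 V
Step 2 — Sum components: V_total = 82.71 - j95.49 V.
Step 3 — Convert to polar: |V_total| = 126.3 V, ∠V_total = -49.1°.

V_total = 126.3∠-49.1° V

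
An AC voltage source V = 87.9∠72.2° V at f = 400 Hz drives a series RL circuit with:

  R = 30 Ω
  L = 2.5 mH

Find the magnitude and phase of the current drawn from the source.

Step 1 — Angular frequency: ω = 2π·f = 2π·400 = 2513 rad/s.
Step 2 — Component impedances:
  R: Z = R = 30 Ω
  L: Z = jωL = j·2513·0.0025 = 0 + j6.283 Ω
Step 3 — Series combination: Z_total = R + L = 30 + j6.283 Ω = 30.65∠11.8° Ω.
Step 4 — Source phasor: V = 87.9∠72.2° V = 26.87 + j83.69 V.
Step 5 — Ohm's law: I = V / Z_total = (26.87 + j83.69) / (30 + j6.283) = 1.418 + j2.493 A.
Step 6 — Convert to polar: |I| = 2.868 A, ∠I = 60.4°.

I = 2.868∠60.4° A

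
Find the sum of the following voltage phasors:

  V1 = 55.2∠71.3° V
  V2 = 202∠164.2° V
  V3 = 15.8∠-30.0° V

Step 1 — Convert each phasor to rectangular form:
  V1 = 55.2·(cos(71.3°) + j·sin(71.3°)) = 17.7 + j52.29 V
  V2 = 202·(cos(164.2°) + j·sin(164.2°)) = -194.4 + j55 V
  V3 = 15.8·(cos(-30.0°) + j·sin(-30.0°)) = 13.68 - j7.9 V
Step 2 — Sum components: V_total = -163 + j99.39 V.
Step 3 — Convert to polar: |V_total| = 190.9 V, ∠V_total = 148.6°.

V_total = 190.9∠148.6° V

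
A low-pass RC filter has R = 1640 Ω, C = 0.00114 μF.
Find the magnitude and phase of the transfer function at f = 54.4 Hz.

Step 1 — Angular frequency: ω = 2π·54.4 = 341.8 rad/s.
Step 2 — Transfer function: H(jω) = 1/(1 + jωRC).
Step 3 — Denominator: 1 + jωRC = 1 + j·341.8·1640·1.14e-09 = 1 + j0.000639.
Step 4 — H = 1 - j0.000639.
Step 5 — Magnitude: |H| = 1 (-0.0 dB); phase: φ = -0.0°.

|H| = 1 (-0.0 dB), φ = -0.0°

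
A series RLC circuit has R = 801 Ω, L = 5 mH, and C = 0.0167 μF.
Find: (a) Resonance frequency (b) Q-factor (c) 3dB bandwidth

Step 1 — Resonance: ω₀ = 1/√(LC) = 1/√(0.005·1.67e-08) = 1.094e+05 rad/s.
Step 2 — f₀ = ω₀/(2π) = 1.742e+04 Hz.
Step 3 — Series Q: Q = ω₀L/R = 1.094e+05·0.005/801 = 0.6831.
Step 4 — Bandwidth: Δω = ω₀/Q = 1.602e+05 rad/s; BW = Δω/(2π) = 2.55e+04 Hz.

(a) f₀ = 1.742e+04 Hz  (b) Q = 0.6831  (c) BW = 2.55e+04 Hz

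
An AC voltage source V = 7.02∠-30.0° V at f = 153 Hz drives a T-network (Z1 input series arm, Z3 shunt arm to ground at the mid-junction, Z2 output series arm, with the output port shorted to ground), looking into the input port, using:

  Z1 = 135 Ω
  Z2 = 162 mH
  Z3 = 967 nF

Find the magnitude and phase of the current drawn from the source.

Step 1 — Angular frequency: ω = 2π·f = 2π·153 = 961.3 rad/s.
Step 2 — Component impedances:
  Z1: Z = R = 135 Ω
  Z2: Z = jωL = j·961.3·0.162 = 0 + j155.7 Ω
  Z3: Z = 1/(jωC) = -j/(ω·C) = 0 - j1076 Ω
Step 3 — With the output port shorted to ground, the output series arm Z2 runs from the junction to ground; the shunt arm Z3 also runs from the junction to ground. They appear in parallel: Z3 || Z2 = 0 + j182.1 Ω.
Step 4 — Series with input arm Z1: Z_in = Z1 + (Z3 || Z2) = 135 + j182.1 Ω = 226.7∠53.4° Ω.
Step 5 — Source phasor: V = 7.02∠-30.0° V = 6.079 - j3.51 V.
Step 6 — Ohm's law: I = V / Z_total = (6.079 - j3.51) / (135 + j182.1) = 0.003534 - j0.03077 A.
Step 7 — Convert to polar: |I| = 0.03097 A, ∠I = -83.4°.

I = 0.03097∠-83.4° A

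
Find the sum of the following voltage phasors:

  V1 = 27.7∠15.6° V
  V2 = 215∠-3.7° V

Step 1 — Convert each phasor to rectangular form:
  V1 = 27.7·(cos(15.6°) + j·sin(15.6°)) = 26.68 + j7.449 V
  V2 = 215·(cos(-3.7°) + j·sin(-3.7°)) = 214.6 - j13.87 V
Step 2 — Sum components: V_total = 241.2 - j6.425 V.
Step 3 — Convert to polar: |V_total| = 241.3 V, ∠V_total = -1.5°.

V_total = 241.3∠-1.5° V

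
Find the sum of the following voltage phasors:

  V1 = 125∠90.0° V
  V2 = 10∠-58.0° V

Step 1 — Convert each phasor to rectangular form:
  V1 = 125·(cos(90.0°) + j·sin(90.0°)) = 0 + j125 V
  V2 = 10·(cos(-58.0°) + j·sin(-58.0°)) = 5.299 - j8.48 V
Step 2 — Sum components: V_total = 5.299 + j116.5 V.
Step 3 — Convert to polar: |V_total| = 116.6 V, ∠V_total = 87.4°.

V_total = 116.6∠87.4° V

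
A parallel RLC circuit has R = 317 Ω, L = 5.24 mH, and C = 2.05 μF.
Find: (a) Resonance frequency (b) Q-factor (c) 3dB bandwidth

Step 1 — Resonance: ω₀ = 1/√(LC) = 1/√(0.00524·2.05e-06) = 9648 rad/s.
Step 2 — f₀ = ω₀/(2π) = 1536 Hz.
Step 3 — Parallel Q: Q = R/(ω₀L) = 317/(9648·0.00524) = 6.27.
Step 4 — Bandwidth: Δω = ω₀/Q = 1539 rad/s; BW = Δω/(2π) = 244.9 Hz.

(a) f₀ = 1536 Hz  (b) Q = 6.27  (c) BW = 244.9 Hz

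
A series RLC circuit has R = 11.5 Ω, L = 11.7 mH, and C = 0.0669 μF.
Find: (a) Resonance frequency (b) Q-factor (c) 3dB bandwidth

Step 1 — Resonance: ω₀ = 1/√(LC) = 1/√(0.0117·6.69e-08) = 3.574e+04 rad/s.
Step 2 — f₀ = ω₀/(2π) = 5689 Hz.
Step 3 — Series Q: Q = ω₀L/R = 3.574e+04·0.0117/11.5 = 36.36.
Step 4 — Bandwidth: Δω = ω₀/Q = 982.9 rad/s; BW = Δω/(2π) = 156.4 Hz.

(a) f₀ = 5689 Hz  (b) Q = 36.36  (c) BW = 156.4 Hz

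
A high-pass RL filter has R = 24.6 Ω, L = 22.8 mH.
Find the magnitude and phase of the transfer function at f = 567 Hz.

Step 1 — Angular frequency: ω = 2π·567 = 3563 rad/s.
Step 2 — Transfer function: H(jω) = jωL/(R + jωL).
Step 3 — Numerator jωL = j·81.23; denominator R + jωL = 24.6 + j81.23.
Step 4 — H = 0.916 + j0.2774.
Step 5 — Magnitude: |H| = 0.9571 (-0.4 dB); phase: φ = 16.8°.

|H| = 0.9571 (-0.4 dB), φ = 16.8°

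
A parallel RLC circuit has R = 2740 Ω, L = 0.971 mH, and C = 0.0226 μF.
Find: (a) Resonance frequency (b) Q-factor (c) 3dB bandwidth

Step 1 — Resonance: ω₀ = 1/√(LC) = 1/√(0.000971·2.26e-08) = 2.135e+05 rad/s.
Step 2 — f₀ = ω₀/(2π) = 3.397e+04 Hz.
Step 3 — Parallel Q: Q = R/(ω₀L) = 2740/(2.135e+05·0.000971) = 13.22.
Step 4 — Bandwidth: Δω = ω₀/Q = 1.615e+04 rad/s; BW = Δω/(2π) = 2570 Hz.

(a) f₀ = 3.397e+04 Hz  (b) Q = 13.22  (c) BW = 2570 Hz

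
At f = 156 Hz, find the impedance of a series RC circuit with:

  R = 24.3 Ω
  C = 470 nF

Step 1 — Angular frequency: ω = 2π·f = 2π·156 = 980.2 rad/s.
Step 2 — Component impedances:
  R: Z = R = 24.3 Ω
  C: Z = 1/(jωC) = -j/(ω·C) = 0 - j2171 Ω
Step 3 — Series combination: Z_total = R + C = 24.3 - j2171 Ω = 2171∠-89.4° Ω.

Z = 24.3 - j2171 Ω = 2171∠-89.4° Ω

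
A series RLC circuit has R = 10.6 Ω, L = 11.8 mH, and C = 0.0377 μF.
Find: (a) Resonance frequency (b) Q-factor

Step 1 — Resonance condition Im(Z)=0 gives ω₀ = 1/√(LC).
Step 2 — ω₀ = 1/√(0.0118·3.77e-08) = 4.741e+04 rad/s.
Step 3 — f₀ = ω₀/(2π) = 7546 Hz.
Step 4 — Series Q: Q = ω₀L/R = 4.741e+04·0.0118/10.6 = 52.78.

(a) f₀ = 7546 Hz  (b) Q = 52.78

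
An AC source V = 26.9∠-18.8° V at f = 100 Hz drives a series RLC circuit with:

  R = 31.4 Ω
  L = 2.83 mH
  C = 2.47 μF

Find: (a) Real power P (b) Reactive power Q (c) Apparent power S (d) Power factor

Step 1 — Angular frequency: ω = 2π·f = 2π·100 = 628.3 rad/s.
Step 2 — Component impedances:
  R: Z = R = 31.4 Ω
  L: Z = jωL = j·628.3·0.00283 = 0 + j1.778 Ω
  C: Z = 1/(jωC) = -j/(ω·C) = 0 - j644.4 Ω
Step 3 — Series combination: Z_total = R + L + C = 31.4 - j642.6 Ω = 643.3∠-87.2° Ω.
Step 4 — Source phasor: V = 26.9∠-18.8° V = 25.46 - j8.669 V.
Step 5 — Current: I = V / Z = 0.01539 + j0.03888 A = 0.04181∠68.4° A.
Step 6 — Complex power: S = V·I* = 0.0549 - j1.123 VA.
Step 7 — Real power: P = Re(S) = 0.0549 W.
Step 8 — Reactive power: Q = Im(S) = -1.123 VAR.
Step 9 — Apparent power: |S| = 1.125 VA.
Step 10 — Power factor: PF = P/|S| = 0.04881 (leading).

(a) P = 0.0549 W  (b) Q = -1.123 VAR  (c) S = 1.125 VA  (d) PF = 0.04881 (leading)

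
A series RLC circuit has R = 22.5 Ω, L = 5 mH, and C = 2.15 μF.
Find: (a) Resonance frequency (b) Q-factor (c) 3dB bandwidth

Step 1 — Resonance: ω₀ = 1/√(LC) = 1/√(0.005·2.15e-06) = 9645 rad/s.
Step 2 — f₀ = ω₀/(2π) = 1535 Hz.
Step 3 — Series Q: Q = ω₀L/R = 9645·0.005/22.5 = 2.143.
Step 4 — Bandwidth: Δω = ω₀/Q = 4500 rad/s; BW = Δω/(2π) = 716.2 Hz.

(a) f₀ = 1535 Hz  (b) Q = 2.143  (c) BW = 716.2 Hz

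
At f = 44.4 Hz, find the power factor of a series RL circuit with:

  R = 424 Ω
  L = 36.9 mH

Step 1 — Angular frequency: ω = 2π·f = 2π·44.4 = 279 rad/s.
Step 2 — Component impedances:
  R: Z = R = 424 Ω
  L: Z = jωL = j·279·0.0369 = 0 + j10.29 Ω
Step 3 — Series combination: Z_total = R + L = 424 + j10.29 Ω = 424.1∠1.4° Ω.
Step 4 — Power factor: PF = cos(φ) = Re(Z)/|Z| = 424/424.12 = 0.9997.
Step 5 — Type: Im(Z) = 10.29 ⇒ lagging (phase φ = 1.4°).

PF = 0.9997 (lagging, φ = 1.4°)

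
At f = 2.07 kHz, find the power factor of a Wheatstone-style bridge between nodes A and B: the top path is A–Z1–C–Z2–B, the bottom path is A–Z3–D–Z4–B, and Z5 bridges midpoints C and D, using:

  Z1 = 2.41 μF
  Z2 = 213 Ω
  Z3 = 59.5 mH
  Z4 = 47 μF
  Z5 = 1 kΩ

Step 1 — Angular frequency: ω = 2π·f = 2π·2070 = 1.301e+04 rad/s.
Step 2 — Component impedances:
  Z1: Z = 1/(jωC) = -j/(ω·C) = 0 - j31.9 Ω
  Z2: Z = R = 213 Ω
  Z3: Z = jωL = j·1.301e+04·0.0595 = 0 + j773.9 Ω
  Z4: Z = 1/(jωC) = -j/(ω·C) = 0 - j1.636 Ω
  Z5: Z = R = 1000 Ω
Step 3 — Bridge requires nodal analysis (the Z5 bridge couples midpoints C and D, so the two paths cannot be reduced to a simple series/parallel combination). Setting node B to ground and injecting 1 A at node A, the 3-node admittance system at A, C, D solves to V_A = Z_AB = 180.8 + j9.54 Ω = 181∠3.0° Ω.
Step 4 — Power factor: PF = cos(φ) = Re(Z)/|Z| = 180.77/181.03 = 0.9986.
Step 5 — Type: Im(Z) = 9.54 ⇒ lagging (phase φ = 3.0°).

PF = 0.9986 (lagging, φ = 3.0°)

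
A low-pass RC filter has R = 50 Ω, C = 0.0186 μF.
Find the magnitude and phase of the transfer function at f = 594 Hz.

Step 1 — Angular frequency: ω = 2π·594 = 3732 rad/s.
Step 2 — Transfer function: H(jω) = 1/(1 + jωRC).
Step 3 — Denominator: 1 + jωRC = 1 + j·3732·50·1.86e-08 = 1 + j0.003471.
Step 4 — H = 1 - j0.003471.
Step 5 — Magnitude: |H| = 1 (-0.0 dB); phase: φ = -0.2°.

|H| = 1 (-0.0 dB), φ = -0.2°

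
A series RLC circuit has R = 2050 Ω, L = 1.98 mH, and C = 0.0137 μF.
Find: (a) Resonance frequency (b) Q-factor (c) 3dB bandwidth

Step 1 — Resonance condition Im(Z)=0 gives ω₀ = 1/√(LC).
Step 2 — ω₀ = 1/√(0.00198·1.37e-08) = 1.92e+05 rad/s.
Step 3 — f₀ = ω₀/(2π) = 3.056e+04 Hz.
Step 4 — Series Q: Q = ω₀L/R = 1.92e+05·0.00198/2050 = 0.1854.
Step 5 — 3dB bandwidth: Δω = ω₀/Q = 1.035e+06 rad/s; BW = Δω/(2π) = 1.648e+05 Hz.

(a) f₀ = 3.056e+04 Hz  (b) Q = 0.1854  (c) BW = 1.648e+05 Hz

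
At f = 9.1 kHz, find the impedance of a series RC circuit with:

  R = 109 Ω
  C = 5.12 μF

Step 1 — Angular frequency: ω = 2π·f = 2π·9100 = 5.718e+04 rad/s.
Step 2 — Component impedances:
  R: Z = R = 109 Ω
  C: Z = 1/(jωC) = -j/(ω·C) = 0 - j3.416 Ω
Step 3 — Series combination: Z_total = R + C = 109 - j3.416 Ω = 109.1∠-1.8° Ω.

Z = 109 - j3.416 Ω = 109.1∠-1.8° Ω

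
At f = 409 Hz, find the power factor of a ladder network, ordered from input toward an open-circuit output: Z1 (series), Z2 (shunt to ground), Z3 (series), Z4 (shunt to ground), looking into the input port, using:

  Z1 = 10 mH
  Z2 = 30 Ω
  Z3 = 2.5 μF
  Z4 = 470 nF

Step 1 — Angular frequency: ω = 2π·f = 2π·409 = 2570 rad/s.
Step 2 — Component impedances:
  Z1: Z = jωL = j·2570·0.01 = 0 + j25.7 Ω
  Z2: Z = R = 30 Ω
  Z3: Z = 1/(jωC) = -j/(ω·C) = 0 - j155.7 Ω
  Z4: Z = 1/(jωC) = -j/(ω·C) = 0 - j827.9 Ω
Step 3 — Ladder network (open output): work backward from the far end, alternating series and parallel combinations. Z_in = 29.97 + j24.78 Ω = 38.89∠39.6° Ω.
Step 4 — Power factor: PF = cos(φ) = Re(Z)/|Z| = 29.9721/38.8919 = 0.7707.
Step 5 — Type: Im(Z) = 24.78 ⇒ lagging (phase φ = 39.6°).

PF = 0.7707 (lagging, φ = 39.6°)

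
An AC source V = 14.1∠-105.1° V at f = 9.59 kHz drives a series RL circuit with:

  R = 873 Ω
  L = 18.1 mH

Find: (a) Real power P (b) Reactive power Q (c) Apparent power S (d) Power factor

Step 1 — Angular frequency: ω = 2π·f = 2π·9590 = 6.026e+04 rad/s.
Step 2 — Component impedances:
  R: Z = R = 873 Ω
  L: Z = jωL = j·6.026e+04·0.0181 = 0 + j1091 Ω
Step 3 — Series combination: Z_total = R + L = 873 + j1091 Ω = 1397∠51.3° Ω.
Step 4 — Source phasor: V = 14.1∠-105.1° V = -3.673 - j13.61 V.
Step 5 — Current: I = V / Z = -0.009251 - j0.004037 A = 0.01009∠-156.4° A.
Step 6 — Complex power: S = V·I* = 0.08893 + j0.1111 VA.
Step 7 — Real power: P = Re(S) = 0.08893 W.
Step 8 — Reactive power: Q = Im(S) = 0.1111 VAR.
Step 9 — Apparent power: |S| = 0.1423 VA.
Step 10 — Power factor: PF = P/|S| = 0.6249 (lagging).

(a) P = 0.08893 W  (b) Q = 0.1111 VAR  (c) S = 0.1423 VA  (d) PF = 0.6249 (lagging)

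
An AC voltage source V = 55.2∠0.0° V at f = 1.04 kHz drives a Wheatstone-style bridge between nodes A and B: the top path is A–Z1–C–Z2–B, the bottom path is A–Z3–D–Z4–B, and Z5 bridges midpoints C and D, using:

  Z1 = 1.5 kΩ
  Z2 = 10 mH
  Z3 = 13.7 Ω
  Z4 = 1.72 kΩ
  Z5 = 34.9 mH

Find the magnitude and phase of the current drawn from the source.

Step 1 — Angular frequency: ω = 2π·f = 2π·1040 = 6535 rad/s.
Step 2 — Component impedances:
  Z1: Z = R = 1500 Ω
  Z2: Z = jωL = j·6535·0.01 = 0 + j65.35 Ω
  Z3: Z = R = 13.7 Ω
  Z4: Z = R = 1720 Ω
  Z5: Z = jωL = j·6535·0.0349 = 0 + j228.1 Ω
Step 3 — Bridge requires nodal analysis (the Z5 bridge couples midpoints C and D, so the two paths cannot be reduced to a simple series/parallel combination). Setting node B to ground and injecting 1 A at node A, the 3-node admittance system at A, C, D solves to V_A = Z_AB = 89.73 + j266.4 Ω = 281.1∠71.4° Ω.
Step 4 — Source phasor: V = 55.2∠0.0° V = 55.2 V.
Step 5 — Ohm's law: I = V / Z_total = (55.2) / (89.73 + j266.4) = 0.0627 - j0.1861 A.
Step 6 — Convert to polar: |I| = 0.1964 A, ∠I = -71.4°.

I = 0.1964∠-71.4° A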